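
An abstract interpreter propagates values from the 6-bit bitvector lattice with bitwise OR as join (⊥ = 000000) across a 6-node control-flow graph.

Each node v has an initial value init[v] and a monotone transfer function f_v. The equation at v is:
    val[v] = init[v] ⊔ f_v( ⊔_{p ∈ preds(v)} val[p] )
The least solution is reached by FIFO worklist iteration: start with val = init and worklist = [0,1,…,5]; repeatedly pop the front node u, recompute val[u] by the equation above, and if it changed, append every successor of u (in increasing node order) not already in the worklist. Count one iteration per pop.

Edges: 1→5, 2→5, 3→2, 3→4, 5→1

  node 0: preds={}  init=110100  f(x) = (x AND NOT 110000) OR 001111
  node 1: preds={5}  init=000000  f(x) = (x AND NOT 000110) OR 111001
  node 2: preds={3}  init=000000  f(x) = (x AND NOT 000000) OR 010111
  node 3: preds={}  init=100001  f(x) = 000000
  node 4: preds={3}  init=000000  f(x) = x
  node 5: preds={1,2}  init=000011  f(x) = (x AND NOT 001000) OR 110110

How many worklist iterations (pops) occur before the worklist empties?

7

Trace (7 dequeues):
  [1] u=0 | in 000000 | out 111111 | prev 110100 | push {}
  [2] u=1 | in 000011 | out 111001 | prev 000000 | push {}
  [3] u=2 | in 100001 | out 110111 | prev 000000 | push {}
  [4] u=3 | in 000000 | out 100001 | ==
  [5] u=4 | in 100001 | out 100001 | prev 000000 | push {}
  [6] u=5 | in 111111 | out 110111 | prev 000011 | push {1}
  [7] u=1 | in 110111 | out 111001 | ==

Converged values:
  [0] 111111
  [1] 111001
  [2] 110111
  [3] 100001
  [4] 100001
  [5] 110111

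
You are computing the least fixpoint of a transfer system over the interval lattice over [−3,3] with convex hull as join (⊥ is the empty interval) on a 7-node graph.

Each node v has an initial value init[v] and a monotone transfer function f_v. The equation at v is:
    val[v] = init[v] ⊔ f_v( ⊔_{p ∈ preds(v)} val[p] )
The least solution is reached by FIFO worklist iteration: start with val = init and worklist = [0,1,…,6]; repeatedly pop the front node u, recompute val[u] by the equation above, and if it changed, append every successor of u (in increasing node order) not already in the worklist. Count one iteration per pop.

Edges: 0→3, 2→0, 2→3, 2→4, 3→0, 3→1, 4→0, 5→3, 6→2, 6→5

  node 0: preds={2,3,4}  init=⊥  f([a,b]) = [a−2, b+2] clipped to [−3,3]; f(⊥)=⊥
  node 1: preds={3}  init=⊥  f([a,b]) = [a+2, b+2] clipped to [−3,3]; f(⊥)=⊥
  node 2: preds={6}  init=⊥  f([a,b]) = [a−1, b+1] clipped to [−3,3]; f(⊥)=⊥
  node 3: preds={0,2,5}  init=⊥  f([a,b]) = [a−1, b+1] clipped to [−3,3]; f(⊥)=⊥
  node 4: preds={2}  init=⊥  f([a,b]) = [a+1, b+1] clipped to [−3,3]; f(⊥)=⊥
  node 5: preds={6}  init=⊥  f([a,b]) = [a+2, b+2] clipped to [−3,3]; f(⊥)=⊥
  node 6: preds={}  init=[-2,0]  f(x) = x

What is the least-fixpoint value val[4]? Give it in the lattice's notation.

[-2,2]

Trace (12 dequeues):
  [1] u=0 | in ⊥ | out ⊥ | ==
  [2] u=1 | in ⊥ | out ⊥ | ==
  [3] u=2 | in [-2,0] | out [-3,1] | prev ⊥ | push {0}
  [4] u=3 | in [-3,1] | out [-3,2] | prev ⊥ | push {1}
  [5] u=4 | in [-3,1] | out [-2,2] | prev ⊥ | push {}
  [6] u=5 | in [-2,0] | out [0,2] | prev ⊥ | push {3}
  [7] u=6 | in ⊥ | out [-2,0] | ==
  [8] u=0 | in [-3,2] | out [-3,3] | prev ⊥ | push {}
  [9] u=1 | in [-3,2] | out [-1,3] | prev ⊥ | push {}
  [10] u=3 | in [-3,3] | out [-3,3] | prev [-3,2] | push {0,1}
  [11] u=0 | in [-3,3] | out [-3,3] | ==
  [12] u=1 | in [-3,3] | out [-1,3] | ==

Converged values:
  [0] [-3,3]
  [1] [-1,3]
  [2] [-3,1]
  [3] [-3,3]
  [4] [-2,2]
  [5] [0,2]
  [6] [-2,0]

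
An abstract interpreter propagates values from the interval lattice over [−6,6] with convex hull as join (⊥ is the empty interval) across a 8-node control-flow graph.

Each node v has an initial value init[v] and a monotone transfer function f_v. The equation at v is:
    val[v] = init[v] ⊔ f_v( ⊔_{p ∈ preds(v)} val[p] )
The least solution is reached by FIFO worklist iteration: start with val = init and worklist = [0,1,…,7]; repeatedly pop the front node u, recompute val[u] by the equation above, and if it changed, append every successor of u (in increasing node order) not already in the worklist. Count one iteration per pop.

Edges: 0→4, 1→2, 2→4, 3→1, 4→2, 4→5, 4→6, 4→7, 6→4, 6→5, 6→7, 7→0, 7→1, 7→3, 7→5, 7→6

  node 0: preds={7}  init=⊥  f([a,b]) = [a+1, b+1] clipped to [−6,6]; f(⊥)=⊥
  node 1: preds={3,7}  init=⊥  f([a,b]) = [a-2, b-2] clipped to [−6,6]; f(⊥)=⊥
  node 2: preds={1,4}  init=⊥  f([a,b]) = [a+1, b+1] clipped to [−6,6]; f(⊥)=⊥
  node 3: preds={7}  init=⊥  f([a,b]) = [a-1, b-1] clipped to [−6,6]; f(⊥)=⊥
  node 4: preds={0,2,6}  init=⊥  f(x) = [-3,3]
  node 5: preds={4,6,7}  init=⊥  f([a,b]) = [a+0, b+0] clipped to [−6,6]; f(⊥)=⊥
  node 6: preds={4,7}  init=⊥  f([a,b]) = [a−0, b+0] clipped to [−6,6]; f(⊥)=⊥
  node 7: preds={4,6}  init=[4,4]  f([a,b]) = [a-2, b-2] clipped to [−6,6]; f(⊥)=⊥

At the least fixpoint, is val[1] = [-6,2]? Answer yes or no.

Trace (27 dequeues):
  [1] u=0 | in [4,4] | out [5,5] | prev ⊥ | push {}
  [2] u=1 | in [4,4] | out [2,2] | prev ⊥ | push {}
  [3] u=2 | in [2,2] | out [3,3] | prev ⊥ | push {}
  [4] u=3 | in [4,4] | out [3,3] | prev ⊥ | push {1}
  [5] u=4 | in [3,5] | out [-3,3] | prev ⊥ | push {2}
  [6] u=5 | in [-3,4] | out [-3,4] | prev ⊥ | push {}
  [7] u=6 | in [-3,4] | out [-3,4] | prev ⊥ | push {4,5}
  [8] u=7 | in [-3,4] | out [-5,4] | prev [4,4] | push {0,3,6}
  [9] u=1 | in [-5,4] | out [-6,2] | prev [2,2] | push {}
  [10] u=2 | in [-6,3] | out [-5,4] | prev [3,3] | push {}
  [11] u=4 | in [-5,5] | out [-3,3] | ==
  [12] u=5 | in [-5,4] | out [-5,4] | prev [-3,4] | push {}
  [13] u=0 | in [-5,4] | out [-4,5] | prev [5,5] | push {4}
  [14] u=3 | in [-5,4] | out [-6,3] | prev [3,3] | push {1}
  [15] u=6 | in [-5,4] | out [-5,4] | prev [-3,4] | push {5,7}
  [16] u=4 | in [-5,5] | out [-3,3] | ==
  [17] u=1 | in [-6,4] | out [-6,2] | ==
  [18] u=5 | in [-5,4] | out [-5,4] | ==
  [19] u=7 | in [-5,4] | out [-6,4] | prev [-5,4] | push {0,1,3,5,6}
  [20] u=0 | in [-6,4] | out [-5,5] | prev [-4,5] | push {4}
  [21] u=1 | in [-6,4] | out [-6,2] | ==
  [22] u=3 | in [-6,4] | out [-6,3] | ==
  [23] u=5 | in [-6,4] | out [-6,4] | prev [-5,4] | push {}
  [24] u=6 | in [-6,4] | out [-6,4] | prev [-5,4] | push {5,7}
  [25] u=4 | in [-6,5] | out [-3,3] | ==
  [26] u=5 | in [-6,4] | out [-6,4] | ==
  [27] u=7 | in [-6,4] | out [-6,4] | ==

Converged values:
  [0] [-5,5]
  [1] [-6,2]
  [2] [-5,4]
  [3] [-6,3]
  [4] [-3,3]
  [5] [-6,4]
  [6] [-6,4]
  [7] [-6,4]

yes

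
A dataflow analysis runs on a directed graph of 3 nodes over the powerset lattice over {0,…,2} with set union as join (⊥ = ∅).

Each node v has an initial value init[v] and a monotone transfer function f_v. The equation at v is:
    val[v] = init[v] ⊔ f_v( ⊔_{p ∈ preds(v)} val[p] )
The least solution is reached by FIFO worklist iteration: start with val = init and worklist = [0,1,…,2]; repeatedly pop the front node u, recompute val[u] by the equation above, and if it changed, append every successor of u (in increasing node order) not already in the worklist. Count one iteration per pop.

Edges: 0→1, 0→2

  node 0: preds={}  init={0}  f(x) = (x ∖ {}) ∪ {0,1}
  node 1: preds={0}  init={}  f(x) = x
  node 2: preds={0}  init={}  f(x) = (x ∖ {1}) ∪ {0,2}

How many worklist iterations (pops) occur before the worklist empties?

Worklist (3 pops):
  #1 pop 0: in={} → {0,1} (was {0}); enqueue []
  #2 pop 1: in={0,1} → {0,1} (was {}); enqueue []
  #3 pop 2: in={0,1} → {0,2} (was {}); enqueue []

Fixpoint:
  val[0] = {0,1}
  val[1] = {0,1}
  val[2] = {0,2}

3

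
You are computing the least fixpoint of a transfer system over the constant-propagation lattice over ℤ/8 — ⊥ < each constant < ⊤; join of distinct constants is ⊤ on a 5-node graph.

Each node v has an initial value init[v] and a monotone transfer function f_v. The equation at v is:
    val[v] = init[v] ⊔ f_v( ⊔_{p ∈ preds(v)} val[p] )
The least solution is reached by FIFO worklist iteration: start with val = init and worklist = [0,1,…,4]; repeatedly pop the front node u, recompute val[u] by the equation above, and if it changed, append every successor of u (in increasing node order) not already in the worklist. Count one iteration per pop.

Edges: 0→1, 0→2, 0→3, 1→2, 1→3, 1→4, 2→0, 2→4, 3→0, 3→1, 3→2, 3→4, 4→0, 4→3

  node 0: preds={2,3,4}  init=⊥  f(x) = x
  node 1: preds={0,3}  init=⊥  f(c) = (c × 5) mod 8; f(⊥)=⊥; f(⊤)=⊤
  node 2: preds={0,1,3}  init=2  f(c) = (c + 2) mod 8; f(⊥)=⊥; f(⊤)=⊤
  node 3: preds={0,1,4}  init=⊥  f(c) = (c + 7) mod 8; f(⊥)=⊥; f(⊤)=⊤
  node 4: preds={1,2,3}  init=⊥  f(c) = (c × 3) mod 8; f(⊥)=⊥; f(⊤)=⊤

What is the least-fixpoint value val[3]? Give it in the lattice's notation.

⊤

Worklist (13 pops):
  #1 pop 0: in=2 → 2 (was ⊥); enqueue []
  #2 pop 1: in=2 → 2 (was ⊥); enqueue []
  #3 pop 2: in=2 → ⊤ (was 2); enqueue [0]
  #4 pop 3: in=2 → 1 (was ⊥); enqueue [1,2]
  #5 pop 4: in=⊤ → ⊤ (was ⊥); enqueue [3]
  #6 pop 0: in=⊤ → ⊤ (was 2); enqueue []
  #7 pop 1: in=⊤ → ⊤ (was 2); enqueue [4]
  #8 pop 2: in=⊤ → ⊤ (no change)
  #9 pop 3: in=⊤ → ⊤ (was 1); enqueue [0,1,2]
  #10 pop 4: in=⊤ → ⊤ (no change)
  #11 pop 0: in=⊤ → ⊤ (no change)
  #12 pop 1: in=⊤ → ⊤ (no change)
  #13 pop 2: in=⊤ → ⊤ (no change)

Fixpoint:
  val[0] = ⊤
  val[1] = ⊤
  val[2] = ⊤
  val[3] = ⊤
  val[4] = ⊤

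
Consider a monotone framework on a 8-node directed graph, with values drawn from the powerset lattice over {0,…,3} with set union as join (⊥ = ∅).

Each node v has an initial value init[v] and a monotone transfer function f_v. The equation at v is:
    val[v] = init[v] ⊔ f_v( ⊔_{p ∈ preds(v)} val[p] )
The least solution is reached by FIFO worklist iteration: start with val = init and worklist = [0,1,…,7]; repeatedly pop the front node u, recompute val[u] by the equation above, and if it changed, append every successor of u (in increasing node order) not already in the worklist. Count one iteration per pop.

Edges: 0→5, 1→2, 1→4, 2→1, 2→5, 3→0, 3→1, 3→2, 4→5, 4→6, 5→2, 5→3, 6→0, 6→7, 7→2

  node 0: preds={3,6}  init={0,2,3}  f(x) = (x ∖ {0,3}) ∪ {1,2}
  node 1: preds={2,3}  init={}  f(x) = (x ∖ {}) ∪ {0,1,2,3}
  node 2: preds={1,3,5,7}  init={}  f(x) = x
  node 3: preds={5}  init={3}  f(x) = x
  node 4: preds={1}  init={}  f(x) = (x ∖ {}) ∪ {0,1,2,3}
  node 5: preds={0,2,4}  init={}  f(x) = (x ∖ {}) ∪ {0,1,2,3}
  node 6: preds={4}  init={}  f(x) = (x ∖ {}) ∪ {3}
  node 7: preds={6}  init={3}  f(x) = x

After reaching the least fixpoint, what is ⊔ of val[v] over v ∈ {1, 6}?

Worklist (14 pops):
  #1 pop 0: in={3} → {0,1,2,3} (was {0,2,3}); enqueue []
  #2 pop 1: in={3} → {0,1,2,3} (was {}); enqueue []
  #3 pop 2: in={0,1,2,3} → {0,1,2,3} (was {}); enqueue [1]
  #4 pop 3: in={} → {3} (no change)
  #5 pop 4: in={0,1,2,3} → {0,1,2,3} (was {}); enqueue []
  #6 pop 5: in={0,1,2,3} → {0,1,2,3} (was {}); enqueue [2,3]
  #7 pop 6: in={0,1,2,3} → {0,1,2,3} (was {}); enqueue [0]
  #8 pop 7: in={0,1,2,3} → {0,1,2,3} (was {3}); enqueue []
  #9 pop 1: in={0,1,2,3} → {0,1,2,3} (no change)
  #10 pop 2: in={0,1,2,3} → {0,1,2,3} (no change)
  #11 pop 3: in={0,1,2,3} → {0,1,2,3} (was {3}); enqueue [1,2]
  #12 pop 0: in={0,1,2,3} → {0,1,2,3} (no change)
  #13 pop 1: in={0,1,2,3} → {0,1,2,3} (no change)
  #14 pop 2: in={0,1,2,3} → {0,1,2,3} (no change)

Fixpoint:
  val[0] = {0,1,2,3}
  val[1] = {0,1,2,3}
  val[2] = {0,1,2,3}
  val[3] = {0,1,2,3}
  val[4] = {0,1,2,3}
  val[5] = {0,1,2,3}
  val[6] = {0,1,2,3}
  val[7] = {0,1,2,3}

{0,1,2,3}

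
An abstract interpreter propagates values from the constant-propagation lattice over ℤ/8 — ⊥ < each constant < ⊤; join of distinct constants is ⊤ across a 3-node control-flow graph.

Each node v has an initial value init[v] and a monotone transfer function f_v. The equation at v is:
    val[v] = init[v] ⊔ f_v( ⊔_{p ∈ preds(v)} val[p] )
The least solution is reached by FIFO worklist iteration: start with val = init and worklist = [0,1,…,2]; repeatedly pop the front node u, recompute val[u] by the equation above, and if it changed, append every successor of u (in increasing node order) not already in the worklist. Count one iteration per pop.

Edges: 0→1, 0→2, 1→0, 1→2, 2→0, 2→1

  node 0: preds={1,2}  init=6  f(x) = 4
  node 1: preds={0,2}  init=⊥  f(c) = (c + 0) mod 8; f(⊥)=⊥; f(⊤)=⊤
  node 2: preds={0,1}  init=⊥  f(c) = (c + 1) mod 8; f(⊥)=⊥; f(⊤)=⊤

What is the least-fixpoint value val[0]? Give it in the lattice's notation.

Worklist (5 pops):
  #1 pop 0: in=⊥ → ⊤ (was 6); enqueue []
  #2 pop 1: in=⊤ → ⊤ (was ⊥); enqueue [0]
  #3 pop 2: in=⊤ → ⊤ (was ⊥); enqueue [1]
  #4 pop 0: in=⊤ → ⊤ (no change)
  #5 pop 1: in=⊤ → ⊤ (no change)

Fixpoint:
  val[0] = ⊤
  val[1] = ⊤
  val[2] = ⊤

⊤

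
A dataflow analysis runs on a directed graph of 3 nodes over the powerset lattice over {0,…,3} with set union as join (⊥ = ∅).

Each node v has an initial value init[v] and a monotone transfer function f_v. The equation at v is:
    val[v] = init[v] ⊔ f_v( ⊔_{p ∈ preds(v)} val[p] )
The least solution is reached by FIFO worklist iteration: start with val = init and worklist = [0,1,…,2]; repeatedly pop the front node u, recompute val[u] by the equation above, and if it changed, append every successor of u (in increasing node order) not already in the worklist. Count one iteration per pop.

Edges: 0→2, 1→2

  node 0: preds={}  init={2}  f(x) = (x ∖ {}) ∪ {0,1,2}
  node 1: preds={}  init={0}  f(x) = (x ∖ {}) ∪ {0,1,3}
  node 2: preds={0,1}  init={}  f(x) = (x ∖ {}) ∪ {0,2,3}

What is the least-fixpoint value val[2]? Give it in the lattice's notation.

Worklist (3 pops):
  #1 pop 0: in={} → {0,1,2} (was {2}); enqueue []
  #2 pop 1: in={} → {0,1,3} (was {0}); enqueue []
  #3 pop 2: in={0,1,2,3} → {0,1,2,3} (was {}); enqueue []

Fixpoint:
  val[0] = {0,1,2}
  val[1] = {0,1,3}
  val[2] = {0,1,2,3}

{0,1,2,3}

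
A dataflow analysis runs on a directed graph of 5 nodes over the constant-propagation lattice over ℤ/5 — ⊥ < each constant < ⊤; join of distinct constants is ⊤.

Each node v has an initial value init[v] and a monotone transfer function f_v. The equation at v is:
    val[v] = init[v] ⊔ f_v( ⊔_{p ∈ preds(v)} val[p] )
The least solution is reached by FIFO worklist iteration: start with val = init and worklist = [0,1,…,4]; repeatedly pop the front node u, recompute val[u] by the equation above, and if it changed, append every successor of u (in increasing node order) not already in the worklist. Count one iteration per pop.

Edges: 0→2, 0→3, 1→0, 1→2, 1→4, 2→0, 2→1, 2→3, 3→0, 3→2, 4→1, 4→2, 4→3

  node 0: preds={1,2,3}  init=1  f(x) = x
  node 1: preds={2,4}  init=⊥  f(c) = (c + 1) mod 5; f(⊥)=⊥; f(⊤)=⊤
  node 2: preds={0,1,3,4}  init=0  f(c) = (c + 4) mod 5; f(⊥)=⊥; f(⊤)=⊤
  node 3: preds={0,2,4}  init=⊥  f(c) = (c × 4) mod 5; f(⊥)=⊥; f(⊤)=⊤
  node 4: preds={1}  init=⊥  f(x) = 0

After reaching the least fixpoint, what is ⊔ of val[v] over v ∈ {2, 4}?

Iteration log — 11 steps:
  step 1. node 0  ⊔preds=0  new=⊤  old=1  +wl: 
  step 2. node 1  ⊔preds=0  new=1  old=⊥  +wl: 0
  step 3. node 2  ⊔preds=⊤  new=⊤  old=0  +wl: 1
  step 4. node 3  ⊔preds=⊤  new=⊤  old=⊥  +wl: 2
  step 5. node 4  ⊔preds=1  new=0  old=⊥  +wl: 3
  step 6. node 0  ⊔preds=⊤  new=⊤  stable
  step 7. node 1  ⊔preds=⊤  new=⊤  old=1  +wl: 0,4
  step 8. node 2  ⊔preds=⊤  new=⊤  stable
  step 9. node 3  ⊔preds=⊤  new=⊤  stable
  step 10. node 0  ⊔preds=⊤  new=⊤  stable
  step 11. node 4  ⊔preds=⊤  new=0  stable

Least fixpoint reached:
  node 0: ⊤
  node 1: ⊤
  node 2: ⊤
  node 3: ⊤
  node 4: 0

⊤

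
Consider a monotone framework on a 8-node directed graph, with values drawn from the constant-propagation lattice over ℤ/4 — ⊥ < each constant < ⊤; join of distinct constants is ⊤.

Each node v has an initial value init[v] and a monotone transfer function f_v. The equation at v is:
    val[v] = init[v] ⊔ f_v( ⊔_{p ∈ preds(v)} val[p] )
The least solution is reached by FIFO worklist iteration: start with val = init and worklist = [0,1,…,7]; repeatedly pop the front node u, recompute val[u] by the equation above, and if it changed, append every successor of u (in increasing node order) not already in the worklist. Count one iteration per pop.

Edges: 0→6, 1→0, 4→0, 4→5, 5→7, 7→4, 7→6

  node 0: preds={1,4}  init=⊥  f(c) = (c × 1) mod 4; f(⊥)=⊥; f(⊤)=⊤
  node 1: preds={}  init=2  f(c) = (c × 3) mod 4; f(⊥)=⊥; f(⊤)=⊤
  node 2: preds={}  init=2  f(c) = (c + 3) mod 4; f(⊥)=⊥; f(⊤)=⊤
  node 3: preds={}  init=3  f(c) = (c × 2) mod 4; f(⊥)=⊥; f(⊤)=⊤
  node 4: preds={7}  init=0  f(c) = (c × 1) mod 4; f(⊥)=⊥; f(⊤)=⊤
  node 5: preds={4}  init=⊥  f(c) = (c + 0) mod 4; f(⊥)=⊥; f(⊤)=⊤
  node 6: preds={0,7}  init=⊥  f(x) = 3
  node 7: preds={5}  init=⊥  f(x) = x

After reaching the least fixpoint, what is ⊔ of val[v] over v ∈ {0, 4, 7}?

⊤

Iteration log — 10 steps:
  step 1. node 0  ⊔preds=⊤  new=⊤  old=⊥  +wl: 
  step 2. node 1  ⊔preds=⊥  new=2  stable
  step 3. node 2  ⊔preds=⊥  new=2  stable
  step 4. node 3  ⊔preds=⊥  new=3  stable
  step 5. node 4  ⊔preds=⊥  new=0  stable
  step 6. node 5  ⊔preds=0  new=0  old=⊥  +wl: 
  step 7. node 6  ⊔preds=⊤  new=3  old=⊥  +wl: 
  step 8. node 7  ⊔preds=0  new=0  old=⊥  +wl: 4,6
  step 9. node 4  ⊔preds=0  new=0  stable
  step 10. node 6  ⊔preds=⊤  new=3  stable

Least fixpoint reached:
  node 0: ⊤
  node 1: 2
  node 2: 2
  node 3: 3
  node 4: 0
  node 5: 0
  node 6: 3
  node 7: 0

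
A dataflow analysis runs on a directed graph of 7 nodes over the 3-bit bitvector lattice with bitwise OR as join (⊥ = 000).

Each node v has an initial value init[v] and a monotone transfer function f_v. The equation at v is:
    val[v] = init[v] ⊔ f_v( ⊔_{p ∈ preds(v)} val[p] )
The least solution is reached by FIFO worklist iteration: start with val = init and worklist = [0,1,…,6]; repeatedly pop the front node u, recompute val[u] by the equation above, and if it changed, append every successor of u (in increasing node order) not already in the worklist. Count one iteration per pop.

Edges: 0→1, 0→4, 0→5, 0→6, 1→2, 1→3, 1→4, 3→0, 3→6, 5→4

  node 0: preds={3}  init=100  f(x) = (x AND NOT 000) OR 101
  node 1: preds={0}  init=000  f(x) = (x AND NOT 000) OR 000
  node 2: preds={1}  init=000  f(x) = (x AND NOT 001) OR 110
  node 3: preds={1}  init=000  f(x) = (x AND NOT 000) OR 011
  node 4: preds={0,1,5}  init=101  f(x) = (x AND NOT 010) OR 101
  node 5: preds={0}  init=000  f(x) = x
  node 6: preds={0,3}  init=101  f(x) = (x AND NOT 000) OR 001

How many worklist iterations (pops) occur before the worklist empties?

Iteration log — 15 steps:
  step 1. node 0  ⊔preds=000  new=101  old=100  +wl: 
  step 2. node 1  ⊔preds=101  new=101  old=000  +wl: 
  step 3. node 2  ⊔preds=101  new=110  old=000  +wl: 
  step 4. node 3  ⊔preds=101  new=111  old=000  +wl: 0
  step 5. node 4  ⊔preds=101  new=101  stable
  step 6. node 5  ⊔preds=101  new=101  old=000  +wl: 4
  step 7. node 6  ⊔preds=111  new=111  old=101  +wl: 
  step 8. node 0  ⊔preds=111  new=111  old=101  +wl: 1,5,6
  step 9. node 4  ⊔preds=111  new=101  stable
  step 10. node 1  ⊔preds=111  new=111  old=101  +wl: 2,3,4
  step 11. node 5  ⊔preds=111  new=111  old=101  +wl: 
  step 12. node 6  ⊔preds=111  new=111  stable
  step 13. node 2  ⊔preds=111  new=110  stable
  step 14. node 3  ⊔preds=111  new=111  stable
  step 15. node 4  ⊔preds=111  new=101  stable

Least fixpoint reached:
  node 0: 111
  node 1: 111
  node 2: 110
  node 3: 111
  node 4: 101
  node 5: 111
  node 6: 111

15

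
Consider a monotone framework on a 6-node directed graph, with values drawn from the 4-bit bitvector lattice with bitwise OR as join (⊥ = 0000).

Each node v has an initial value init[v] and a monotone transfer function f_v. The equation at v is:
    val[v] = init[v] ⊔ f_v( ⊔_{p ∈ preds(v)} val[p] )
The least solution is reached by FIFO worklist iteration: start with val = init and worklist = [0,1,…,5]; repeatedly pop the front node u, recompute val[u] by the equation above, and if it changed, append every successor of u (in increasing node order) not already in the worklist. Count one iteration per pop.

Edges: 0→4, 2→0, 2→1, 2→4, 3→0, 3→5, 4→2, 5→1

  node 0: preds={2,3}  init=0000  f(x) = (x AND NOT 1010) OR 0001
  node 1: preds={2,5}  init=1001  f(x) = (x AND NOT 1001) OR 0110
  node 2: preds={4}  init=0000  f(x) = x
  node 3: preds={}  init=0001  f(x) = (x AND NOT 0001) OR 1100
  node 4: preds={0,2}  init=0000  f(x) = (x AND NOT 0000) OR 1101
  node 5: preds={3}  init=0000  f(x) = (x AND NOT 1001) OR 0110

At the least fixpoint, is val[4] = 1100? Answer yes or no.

no

Trace (11 dequeues):
  [1] u=0 | in 0001 | out 0001 | prev 0000 | push {}
  [2] u=1 | in 0000 | out 1111 | prev 1001 | push {}
  [3] u=2 | in 0000 | out 0000 | ==
  [4] u=3 | in 0000 | out 1101 | prev 0001 | push {0}
  [5] u=4 | in 0001 | out 1101 | prev 0000 | push {2}
  [6] u=5 | in 1101 | out 0110 | prev 0000 | push {1}
  [7] u=0 | in 1101 | out 0101 | prev 0001 | push {4}
  [8] u=2 | in 1101 | out 1101 | prev 0000 | push {0}
  [9] u=1 | in 1111 | out 1111 | ==
  [10] u=4 | in 1101 | out 1101 | ==
  [11] u=0 | in 1101 | out 0101 | ==

Converged values:
  [0] 0101
  [1] 1111
  [2] 1101
  [3] 1101
  [4] 1101
  [5] 0110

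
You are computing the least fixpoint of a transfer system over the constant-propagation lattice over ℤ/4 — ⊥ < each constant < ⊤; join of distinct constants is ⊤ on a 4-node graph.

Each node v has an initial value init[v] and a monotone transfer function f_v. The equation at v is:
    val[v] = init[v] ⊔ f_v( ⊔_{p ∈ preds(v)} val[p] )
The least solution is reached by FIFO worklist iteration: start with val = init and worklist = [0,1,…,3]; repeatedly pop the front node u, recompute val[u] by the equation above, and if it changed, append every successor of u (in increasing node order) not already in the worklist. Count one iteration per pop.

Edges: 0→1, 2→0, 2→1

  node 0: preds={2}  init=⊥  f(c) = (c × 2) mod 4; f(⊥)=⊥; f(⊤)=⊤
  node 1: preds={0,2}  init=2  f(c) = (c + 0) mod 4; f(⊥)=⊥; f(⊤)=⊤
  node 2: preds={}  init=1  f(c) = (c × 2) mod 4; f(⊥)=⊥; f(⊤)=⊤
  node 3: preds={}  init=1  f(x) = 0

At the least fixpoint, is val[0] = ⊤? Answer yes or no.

no

Trace (4 dequeues):
  [1] u=0 | in 1 | out 2 | prev ⊥ | push {}
  [2] u=1 | in ⊤ | out ⊤ | prev 2 | push {}
  [3] u=2 | in ⊥ | out 1 | ==
  [4] u=3 | in ⊥ | out ⊤ | prev 1 | push {}

Converged values:
  [0] 2
  [1] ⊤
  [2] 1
  [3] ⊤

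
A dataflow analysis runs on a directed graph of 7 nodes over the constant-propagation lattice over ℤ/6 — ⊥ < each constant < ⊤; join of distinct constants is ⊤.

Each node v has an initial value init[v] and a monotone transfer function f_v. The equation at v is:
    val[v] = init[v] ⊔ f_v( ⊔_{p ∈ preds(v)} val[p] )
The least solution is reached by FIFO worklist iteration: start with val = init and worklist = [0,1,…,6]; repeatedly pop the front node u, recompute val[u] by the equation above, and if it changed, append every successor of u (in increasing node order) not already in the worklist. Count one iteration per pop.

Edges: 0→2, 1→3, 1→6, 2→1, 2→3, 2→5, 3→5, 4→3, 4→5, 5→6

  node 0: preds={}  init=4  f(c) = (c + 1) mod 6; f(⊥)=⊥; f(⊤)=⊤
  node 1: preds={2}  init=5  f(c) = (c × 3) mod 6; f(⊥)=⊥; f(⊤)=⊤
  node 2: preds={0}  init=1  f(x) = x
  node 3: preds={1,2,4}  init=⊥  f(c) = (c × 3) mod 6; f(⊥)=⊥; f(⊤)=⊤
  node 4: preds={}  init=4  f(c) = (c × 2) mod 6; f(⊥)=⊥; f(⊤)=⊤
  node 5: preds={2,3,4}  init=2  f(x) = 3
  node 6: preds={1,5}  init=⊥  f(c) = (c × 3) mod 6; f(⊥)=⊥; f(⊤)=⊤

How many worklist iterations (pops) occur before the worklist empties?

8

Iteration log — 8 steps:
  step 1. node 0  ⊔preds=⊥  new=4  stable
  step 2. node 1  ⊔preds=1  new=⊤  old=5  +wl: 
  step 3. node 2  ⊔preds=4  new=⊤  old=1  +wl: 1
  step 4. node 3  ⊔preds=⊤  new=⊤  old=⊥  +wl: 
  step 5. node 4  ⊔preds=⊥  new=4  stable
  step 6. node 5  ⊔preds=⊤  new=⊤  old=2  +wl: 
  step 7. node 6  ⊔preds=⊤  new=⊤  old=⊥  +wl: 
  step 8. node 1  ⊔preds=⊤  new=⊤  stable

Least fixpoint reached:
  node 0: 4
  node 1: ⊤
  node 2: ⊤
  node 3: ⊤
  node 4: 4
  node 5: ⊤
  node 6: ⊤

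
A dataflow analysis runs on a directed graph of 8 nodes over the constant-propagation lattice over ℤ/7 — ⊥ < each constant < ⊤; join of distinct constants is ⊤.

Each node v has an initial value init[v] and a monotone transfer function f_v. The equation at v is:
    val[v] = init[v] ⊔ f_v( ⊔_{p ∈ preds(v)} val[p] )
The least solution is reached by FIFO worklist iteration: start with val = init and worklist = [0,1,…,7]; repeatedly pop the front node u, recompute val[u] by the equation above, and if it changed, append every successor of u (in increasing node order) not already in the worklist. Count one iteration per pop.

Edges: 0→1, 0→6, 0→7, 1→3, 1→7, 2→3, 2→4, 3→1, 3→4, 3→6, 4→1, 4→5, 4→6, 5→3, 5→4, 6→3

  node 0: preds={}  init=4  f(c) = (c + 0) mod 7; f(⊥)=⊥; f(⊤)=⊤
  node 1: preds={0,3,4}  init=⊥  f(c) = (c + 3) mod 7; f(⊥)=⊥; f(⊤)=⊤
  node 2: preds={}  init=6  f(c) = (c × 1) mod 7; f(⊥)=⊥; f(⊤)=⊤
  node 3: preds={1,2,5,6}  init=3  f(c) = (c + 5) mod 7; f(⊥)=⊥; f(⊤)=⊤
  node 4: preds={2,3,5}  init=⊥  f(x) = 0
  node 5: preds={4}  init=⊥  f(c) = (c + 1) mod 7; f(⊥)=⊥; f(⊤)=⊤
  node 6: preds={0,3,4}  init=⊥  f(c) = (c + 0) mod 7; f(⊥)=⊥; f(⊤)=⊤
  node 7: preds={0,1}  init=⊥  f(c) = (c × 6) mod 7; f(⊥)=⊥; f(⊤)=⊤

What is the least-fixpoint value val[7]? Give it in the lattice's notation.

Iteration log — 11 steps:
  step 1. node 0  ⊔preds=⊥  new=4  stable
  step 2. node 1  ⊔preds=⊤  new=⊤  old=⊥  +wl: 
  step 3. node 2  ⊔preds=⊥  new=6  stable
  step 4. node 3  ⊔preds=⊤  new=⊤  old=3  +wl: 1
  step 5. node 4  ⊔preds=⊤  new=0  old=⊥  +wl: 
  step 6. node 5  ⊔preds=0  new=1  old=⊥  +wl: 3,4
  step 7. node 6  ⊔preds=⊤  new=⊤  old=⊥  +wl: 
  step 8. node 7  ⊔preds=⊤  new=⊤  old=⊥  +wl: 
  step 9. node 1  ⊔preds=⊤  new=⊤  stable
  step 10. node 3  ⊔preds=⊤  new=⊤  stable
  step 11. node 4  ⊔preds=⊤  new=0  stable

Least fixpoint reached:
  node 0: 4
  node 1: ⊤
  node 2: 6
  node 3: ⊤
  node 4: 0
  node 5: 1
  node 6: ⊤
  node 7: ⊤

⊤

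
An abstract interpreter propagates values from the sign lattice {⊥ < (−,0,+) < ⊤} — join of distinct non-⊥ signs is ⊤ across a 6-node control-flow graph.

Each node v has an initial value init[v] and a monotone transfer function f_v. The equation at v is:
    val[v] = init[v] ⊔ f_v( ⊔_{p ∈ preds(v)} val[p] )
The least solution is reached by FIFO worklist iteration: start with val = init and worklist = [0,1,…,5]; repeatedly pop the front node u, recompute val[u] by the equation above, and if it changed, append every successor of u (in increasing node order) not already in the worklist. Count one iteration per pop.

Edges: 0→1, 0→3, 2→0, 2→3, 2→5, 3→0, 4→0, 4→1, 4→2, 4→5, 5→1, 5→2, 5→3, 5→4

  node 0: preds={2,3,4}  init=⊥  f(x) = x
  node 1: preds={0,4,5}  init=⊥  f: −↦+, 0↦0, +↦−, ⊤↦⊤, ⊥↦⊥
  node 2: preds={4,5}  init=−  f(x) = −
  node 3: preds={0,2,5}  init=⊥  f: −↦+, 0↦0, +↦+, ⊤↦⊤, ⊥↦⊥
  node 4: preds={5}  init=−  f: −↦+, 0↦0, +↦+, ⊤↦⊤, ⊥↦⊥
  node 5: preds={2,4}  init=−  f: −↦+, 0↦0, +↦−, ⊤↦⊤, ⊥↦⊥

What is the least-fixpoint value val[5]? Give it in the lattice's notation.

Worklist (12 pops):
  #1 pop 0: in=− → − (was ⊥); enqueue []
  #2 pop 1: in=− → + (was ⊥); enqueue []
  #3 pop 2: in=− → − (no change)
  #4 pop 3: in=− → + (was ⊥); enqueue [0]
  #5 pop 4: in=− → ⊤ (was −); enqueue [1,2]
  #6 pop 5: in=⊤ → ⊤ (was −); enqueue [3,4]
  #7 pop 0: in=⊤ → ⊤ (was −); enqueue []
  #8 pop 1: in=⊤ → ⊤ (was +); enqueue []
  #9 pop 2: in=⊤ → − (no change)
  #10 pop 3: in=⊤ → ⊤ (was +); enqueue [0]
  #11 pop 4: in=⊤ → ⊤ (no change)
  #12 pop 0: in=⊤ → ⊤ (no change)

Fixpoint:
  val[0] = ⊤
  val[1] = ⊤
  val[2] = −
  val[3] = ⊤
  val[4] = ⊤
  val[5] = ⊤

⊤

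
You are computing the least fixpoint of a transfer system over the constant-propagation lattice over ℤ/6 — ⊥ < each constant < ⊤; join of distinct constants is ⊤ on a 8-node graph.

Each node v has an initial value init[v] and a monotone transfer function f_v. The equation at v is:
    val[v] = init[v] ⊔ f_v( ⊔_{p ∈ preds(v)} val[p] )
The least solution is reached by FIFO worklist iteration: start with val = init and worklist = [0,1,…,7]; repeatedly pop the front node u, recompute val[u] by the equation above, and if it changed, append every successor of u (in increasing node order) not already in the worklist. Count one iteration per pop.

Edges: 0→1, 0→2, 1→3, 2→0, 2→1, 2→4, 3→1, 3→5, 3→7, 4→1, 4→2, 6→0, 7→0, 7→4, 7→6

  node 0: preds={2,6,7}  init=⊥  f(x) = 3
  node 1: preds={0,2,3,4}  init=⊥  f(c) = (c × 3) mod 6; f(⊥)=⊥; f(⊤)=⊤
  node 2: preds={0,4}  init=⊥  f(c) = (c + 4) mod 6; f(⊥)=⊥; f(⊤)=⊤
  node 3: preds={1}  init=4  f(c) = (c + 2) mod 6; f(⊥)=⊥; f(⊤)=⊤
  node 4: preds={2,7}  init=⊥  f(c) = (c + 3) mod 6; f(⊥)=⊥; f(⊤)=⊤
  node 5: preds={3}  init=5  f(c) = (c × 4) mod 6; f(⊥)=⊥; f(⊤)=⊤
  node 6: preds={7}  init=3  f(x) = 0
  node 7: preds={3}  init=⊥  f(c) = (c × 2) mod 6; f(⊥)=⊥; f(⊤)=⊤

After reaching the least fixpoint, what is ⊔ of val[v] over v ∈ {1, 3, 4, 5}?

Iteration log — 16 steps:
  step 1. node 0  ⊔preds=3  new=3  old=⊥  +wl: 
  step 2. node 1  ⊔preds=⊤  new=⊤  old=⊥  +wl: 
  step 3. node 2  ⊔preds=3  new=1  old=⊥  +wl: 0,1
  step 4. node 3  ⊔preds=⊤  new=⊤  old=4  +wl: 
  step 5. node 4  ⊔preds=1  new=4  old=⊥  +wl: 2
  step 6. node 5  ⊔preds=⊤  new=⊤  old=5  +wl: 
  step 7. node 6  ⊔preds=⊥  new=⊤  old=3  +wl: 
  step 8. node 7  ⊔preds=⊤  new=⊤  old=⊥  +wl: 4,6
  step 9. node 0  ⊔preds=⊤  new=3  stable
  step 10. node 1  ⊔preds=⊤  new=⊤  stable
  step 11. node 2  ⊔preds=⊤  new=⊤  old=1  +wl: 0,1
  step 12. node 4  ⊔preds=⊤  new=⊤  old=4  +wl: 2
  step 13. node 6  ⊔preds=⊤  new=⊤  stable
  step 14. node 0  ⊔preds=⊤  new=3  stable
  step 15. node 1  ⊔preds=⊤  new=⊤  stable
  step 16. node 2  ⊔preds=⊤  new=⊤  stable

Least fixpoint reached:
  node 0: 3
  node 1: ⊤
  node 2: ⊤
  node 3: ⊤
  node 4: ⊤
  node 5: ⊤
  node 6: ⊤
  node 7: ⊤

⊤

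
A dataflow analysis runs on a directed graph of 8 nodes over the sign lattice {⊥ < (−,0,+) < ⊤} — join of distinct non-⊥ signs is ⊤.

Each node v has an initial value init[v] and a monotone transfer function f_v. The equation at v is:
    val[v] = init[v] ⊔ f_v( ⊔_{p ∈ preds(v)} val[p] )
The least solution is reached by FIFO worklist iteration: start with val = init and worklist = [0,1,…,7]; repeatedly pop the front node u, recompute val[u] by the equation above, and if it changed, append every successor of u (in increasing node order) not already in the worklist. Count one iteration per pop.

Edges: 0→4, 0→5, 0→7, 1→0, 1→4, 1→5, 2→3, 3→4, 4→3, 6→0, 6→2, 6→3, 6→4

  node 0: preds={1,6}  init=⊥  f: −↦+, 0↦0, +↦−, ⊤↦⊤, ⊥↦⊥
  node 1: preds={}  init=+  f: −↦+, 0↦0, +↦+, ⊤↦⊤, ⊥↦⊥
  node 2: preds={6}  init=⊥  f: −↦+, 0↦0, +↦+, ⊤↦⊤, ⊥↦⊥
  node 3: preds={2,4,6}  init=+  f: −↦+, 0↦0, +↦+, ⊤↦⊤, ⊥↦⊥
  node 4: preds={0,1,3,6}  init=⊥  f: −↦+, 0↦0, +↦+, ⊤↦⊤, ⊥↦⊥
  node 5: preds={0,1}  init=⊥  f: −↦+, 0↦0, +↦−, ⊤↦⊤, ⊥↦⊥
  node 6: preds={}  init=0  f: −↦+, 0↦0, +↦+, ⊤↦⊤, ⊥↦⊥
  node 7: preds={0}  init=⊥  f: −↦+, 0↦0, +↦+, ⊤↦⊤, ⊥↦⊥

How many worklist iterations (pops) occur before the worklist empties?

Trace (9 dequeues):
  [1] u=0 | in ⊤ | out ⊤ | prev ⊥ | push {}
  [2] u=1 | in ⊥ | out + | ==
  [3] u=2 | in 0 | out 0 | prev ⊥ | push {}
  [4] u=3 | in 0 | out ⊤ | prev + | push {}
  [5] u=4 | in ⊤ | out ⊤ | prev ⊥ | push {3}
  [6] u=5 | in ⊤ | out ⊤ | prev ⊥ | push {}
  [7] u=6 | in ⊥ | out 0 | ==
  [8] u=7 | in ⊤ | out ⊤ | prev ⊥ | push {}
  [9] u=3 | in ⊤ | out ⊤ | ==

Converged values:
  [0] ⊤
  [1] +
  [2] 0
  [3] ⊤
  [4] ⊤
  [5] ⊤
  [6] 0
  [7] ⊤

9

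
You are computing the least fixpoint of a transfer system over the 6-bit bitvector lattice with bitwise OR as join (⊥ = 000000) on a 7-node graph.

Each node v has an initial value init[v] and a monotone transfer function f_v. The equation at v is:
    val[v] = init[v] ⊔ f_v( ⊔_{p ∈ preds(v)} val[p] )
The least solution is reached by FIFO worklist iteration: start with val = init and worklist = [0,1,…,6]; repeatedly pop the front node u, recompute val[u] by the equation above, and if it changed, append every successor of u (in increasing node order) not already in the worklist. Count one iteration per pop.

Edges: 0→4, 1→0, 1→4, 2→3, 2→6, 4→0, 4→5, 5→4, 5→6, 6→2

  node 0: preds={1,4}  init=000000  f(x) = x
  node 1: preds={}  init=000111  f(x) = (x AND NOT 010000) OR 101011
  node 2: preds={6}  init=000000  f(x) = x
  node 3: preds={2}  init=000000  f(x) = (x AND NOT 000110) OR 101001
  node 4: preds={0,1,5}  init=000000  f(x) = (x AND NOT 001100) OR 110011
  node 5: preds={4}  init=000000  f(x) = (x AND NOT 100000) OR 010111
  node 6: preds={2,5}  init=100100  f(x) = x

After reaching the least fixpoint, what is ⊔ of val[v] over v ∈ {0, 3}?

Iteration log — 12 steps:
  step 1. node 0  ⊔preds=000111  new=000111  old=000000  +wl: 
  step 2. node 1  ⊔preds=000000  new=101111  old=000111  +wl: 0
  step 3. node 2  ⊔preds=100100  new=100100  old=000000  +wl: 
  step 4. node 3  ⊔preds=100100  new=101001  old=000000  +wl: 
  step 5. node 4  ⊔preds=101111  new=110011  old=000000  +wl: 
  step 6. node 5  ⊔preds=110011  new=010111  old=000000  +wl: 4
  step 7. node 6  ⊔preds=110111  new=110111  old=100100  +wl: 2
  step 8. node 0  ⊔preds=111111  new=111111  old=000111  +wl: 
  step 9. node 4  ⊔preds=111111  new=110011  stable
  step 10. node 2  ⊔preds=110111  new=110111  old=100100  +wl: 3,6
  step 11. node 3  ⊔preds=110111  new=111001  old=101001  +wl: 
  step 12. node 6  ⊔preds=110111  new=110111  stable

Least fixpoint reached:
  node 0: 111111
  node 1: 101111
  node 2: 110111
  node 3: 111001
  node 4: 110011
  node 5: 010111
  node 6: 110111

111111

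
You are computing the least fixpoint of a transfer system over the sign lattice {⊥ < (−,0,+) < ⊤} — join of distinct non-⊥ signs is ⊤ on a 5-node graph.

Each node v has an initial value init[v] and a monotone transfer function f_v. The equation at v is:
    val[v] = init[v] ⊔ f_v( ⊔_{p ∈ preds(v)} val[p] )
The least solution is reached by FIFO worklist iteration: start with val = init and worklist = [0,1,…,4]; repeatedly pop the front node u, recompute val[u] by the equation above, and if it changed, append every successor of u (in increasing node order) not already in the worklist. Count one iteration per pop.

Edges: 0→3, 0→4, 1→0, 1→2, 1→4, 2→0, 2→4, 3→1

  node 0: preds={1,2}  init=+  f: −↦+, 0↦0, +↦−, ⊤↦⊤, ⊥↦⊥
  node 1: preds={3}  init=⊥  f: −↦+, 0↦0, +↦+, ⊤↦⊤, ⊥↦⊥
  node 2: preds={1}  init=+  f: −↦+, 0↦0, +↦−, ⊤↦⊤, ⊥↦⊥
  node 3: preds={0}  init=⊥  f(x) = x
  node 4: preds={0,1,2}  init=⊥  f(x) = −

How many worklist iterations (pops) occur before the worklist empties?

Trace (10 dequeues):
  [1] u=0 | in + | out ⊤ | prev + | push {}
  [2] u=1 | in ⊥ | out ⊥ | ==
  [3] u=2 | in ⊥ | out + | ==
  [4] u=3 | in ⊤ | out ⊤ | prev ⊥ | push {1}
  [5] u=4 | in ⊤ | out − | prev ⊥ | push {}
  [6] u=1 | in ⊤ | out ⊤ | prev ⊥ | push {0,2,4}
  [7] u=0 | in ⊤ | out ⊤ | ==
  [8] u=2 | in ⊤ | out ⊤ | prev + | push {0}
  [9] u=4 | in ⊤ | out − | ==
  [10] u=0 | in ⊤ | out ⊤ | ==

Converged values:
  [0] ⊤
  [1] ⊤
  [2] ⊤
  [3] ⊤
  [4] −

10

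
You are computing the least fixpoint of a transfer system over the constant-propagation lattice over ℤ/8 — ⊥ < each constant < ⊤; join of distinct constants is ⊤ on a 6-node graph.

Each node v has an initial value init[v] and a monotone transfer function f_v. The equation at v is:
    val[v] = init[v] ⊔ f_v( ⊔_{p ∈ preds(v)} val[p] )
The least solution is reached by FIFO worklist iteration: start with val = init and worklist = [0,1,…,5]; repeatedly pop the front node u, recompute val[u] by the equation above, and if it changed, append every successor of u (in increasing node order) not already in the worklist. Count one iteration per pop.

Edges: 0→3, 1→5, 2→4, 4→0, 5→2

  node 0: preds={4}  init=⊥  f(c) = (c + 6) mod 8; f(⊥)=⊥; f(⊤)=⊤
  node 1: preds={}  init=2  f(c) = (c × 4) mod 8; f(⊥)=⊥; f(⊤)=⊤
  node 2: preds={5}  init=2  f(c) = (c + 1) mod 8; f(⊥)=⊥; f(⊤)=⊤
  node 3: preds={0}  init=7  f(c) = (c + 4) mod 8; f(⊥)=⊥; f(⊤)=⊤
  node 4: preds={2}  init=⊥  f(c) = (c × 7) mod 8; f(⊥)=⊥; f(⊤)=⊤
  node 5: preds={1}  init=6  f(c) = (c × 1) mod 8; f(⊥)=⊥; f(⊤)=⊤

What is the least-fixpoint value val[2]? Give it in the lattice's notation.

⊤

Trace (9 dequeues):
  [1] u=0 | in ⊥ | out ⊥ | ==
  [2] u=1 | in ⊥ | out 2 | ==
  [3] u=2 | in 6 | out ⊤ | prev 2 | push {}
  [4] u=3 | in ⊥ | out 7 | ==
  [5] u=4 | in ⊤ | out ⊤ | prev ⊥ | push {0}
  [6] u=5 | in 2 | out ⊤ | prev 6 | push {2}
  [7] u=0 | in ⊤ | out ⊤ | prev ⊥ | push {3}
  [8] u=2 | in ⊤ | out ⊤ | ==
  [9] u=3 | in ⊤ | out ⊤ | prev 7 | push {}

Converged values:
  [0] ⊤
  [1] 2
  [2] ⊤
  [3] ⊤
  [4] ⊤
  [5] ⊤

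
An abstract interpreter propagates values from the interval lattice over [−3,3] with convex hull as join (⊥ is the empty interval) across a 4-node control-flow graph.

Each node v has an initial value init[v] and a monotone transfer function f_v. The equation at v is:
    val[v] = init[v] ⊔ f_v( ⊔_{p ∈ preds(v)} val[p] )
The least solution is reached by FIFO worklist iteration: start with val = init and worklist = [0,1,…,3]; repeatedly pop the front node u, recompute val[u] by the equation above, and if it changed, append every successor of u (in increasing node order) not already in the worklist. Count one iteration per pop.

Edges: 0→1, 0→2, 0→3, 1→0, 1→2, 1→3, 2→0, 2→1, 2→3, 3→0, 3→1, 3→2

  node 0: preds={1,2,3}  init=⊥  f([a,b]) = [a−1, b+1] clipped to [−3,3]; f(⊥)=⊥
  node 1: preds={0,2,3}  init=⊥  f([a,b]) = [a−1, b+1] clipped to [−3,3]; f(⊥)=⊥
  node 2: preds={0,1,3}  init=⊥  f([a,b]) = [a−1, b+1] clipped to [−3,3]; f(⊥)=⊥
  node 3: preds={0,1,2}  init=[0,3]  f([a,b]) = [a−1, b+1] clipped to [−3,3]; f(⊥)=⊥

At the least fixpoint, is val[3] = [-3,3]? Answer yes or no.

Worklist (9 pops):
  #1 pop 0: in=[0,3] → [-1,3] (was ⊥); enqueue []
  #2 pop 1: in=[-1,3] → [-2,3] (was ⊥); enqueue [0]
  #3 pop 2: in=[-2,3] → [-3,3] (was ⊥); enqueue [1]
  #4 pop 3: in=[-3,3] → [-3,3] (was [0,3]); enqueue [2]
  #5 pop 0: in=[-3,3] → [-3,3] (was [-1,3]); enqueue [3]
  #6 pop 1: in=[-3,3] → [-3,3] (was [-2,3]); enqueue [0]
  #7 pop 2: in=[-3,3] → [-3,3] (no change)
  #8 pop 3: in=[-3,3] → [-3,3] (no change)
  #9 pop 0: in=[-3,3] → [-3,3] (no change)

Fixpoint:
  val[0] = [-3,3]
  val[1] = [-3,3]
  val[2] = [-3,3]
  val[3] = [-3,3]

yes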